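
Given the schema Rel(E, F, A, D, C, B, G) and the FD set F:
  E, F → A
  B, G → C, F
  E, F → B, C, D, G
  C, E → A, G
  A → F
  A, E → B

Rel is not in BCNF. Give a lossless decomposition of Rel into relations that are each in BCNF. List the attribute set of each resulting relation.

Candidate keys of the original relation: {A, E}, {B, E, G}, {C, E}, {E, F}.
In {A, B, C, D, E, F, G}, {B, G} is not a superkey ({B, G}⁺ restricted to this set is {B, C, F, G}), so split on B, G → C, F into {B, C, F, G} and {A, B, D, E, G}.
{B, C, F, G} is in BCNF.
{A, B, D, E, G} is in BCNF.

{A, B, D, E, G}; {B, C, F, G}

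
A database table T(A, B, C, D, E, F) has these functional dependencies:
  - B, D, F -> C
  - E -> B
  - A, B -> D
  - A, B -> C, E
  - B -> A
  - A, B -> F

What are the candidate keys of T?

{B}⁺ = {A, B, C, D, E, F}, which is every attribute, so {B} is a candidate key.
{E}⁺ = {A, B, C, D, E, F}, which is every attribute, so {E} is a candidate key.
No proper subset of any of these is a key, and no other minimal superkey exists.

{B}, {E}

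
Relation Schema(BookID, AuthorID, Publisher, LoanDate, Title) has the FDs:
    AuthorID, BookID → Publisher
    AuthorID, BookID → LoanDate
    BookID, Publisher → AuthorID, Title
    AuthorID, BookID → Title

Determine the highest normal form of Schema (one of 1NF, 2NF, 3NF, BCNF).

Candidate keys: {AuthorID, BookID}, {BookID, Publisher}. Prime attributes: {AuthorID, BookID, Publisher}.
Every FD has a superkey on the left, so the relation is in BCNF.

BCNF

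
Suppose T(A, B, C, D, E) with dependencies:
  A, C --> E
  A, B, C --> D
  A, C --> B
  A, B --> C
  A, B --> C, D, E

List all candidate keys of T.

{A, B}, {A, C}

{A} never appears on the right of any FD, so every key must include it.
{A, B}⁺ = {A, B, C, D, E}, which is every attribute, so {A, B} is a candidate key.
{A, C}⁺ = {A, B, C, D, E}, which is every attribute, so {A, C} is a candidate key.
No proper subset of any of these is a key, and no other minimal superkey exists.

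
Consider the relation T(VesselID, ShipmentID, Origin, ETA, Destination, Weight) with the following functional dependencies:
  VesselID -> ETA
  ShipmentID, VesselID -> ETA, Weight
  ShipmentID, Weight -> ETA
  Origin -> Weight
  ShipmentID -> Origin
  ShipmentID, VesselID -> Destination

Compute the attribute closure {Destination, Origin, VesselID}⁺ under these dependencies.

Start with {Destination, Origin, VesselID}.
VesselID -> ETA applies; add {ETA} → now {Destination, ETA, Origin, VesselID}.
Origin -> Weight applies; add {Weight} → now {Destination, ETA, Origin, VesselID, Weight}.
No further FD applies.

{Destination, ETA, Origin, VesselID, Weight}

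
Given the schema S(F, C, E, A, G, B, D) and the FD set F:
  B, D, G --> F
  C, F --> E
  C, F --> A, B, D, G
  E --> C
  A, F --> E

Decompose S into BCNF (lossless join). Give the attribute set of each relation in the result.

Candidate keys of the original relation: {A, B, D, G}, {A, F}, {B, C, D, G}, {B, D, E, G}, {C, F}, {E, F}.
Within {A, B, C, D, E, F, G}: {B, D, G}⁺ ∩ {A, B, C, D, E, F, G} = {B, D, F, G}, not the whole set, so B, D, G --> F violates BCNF; decompose into {B, D, F, G} and {A, B, C, D, E, G}.
{B, D, F, G} has no BCNF violation.
Within {A, B, C, D, E, G}: {E}⁺ ∩ {A, B, C, D, E, G} = {C, E}, not the whole set, so E --> C violates BCNF; decompose into {C, E} and {A, B, D, E, G}.
{C, E} has no BCNF violation.
{A, B, D, E, G} has no BCNF violation.

{A, B, D, E, G}; {B, D, F, G}; {C, E}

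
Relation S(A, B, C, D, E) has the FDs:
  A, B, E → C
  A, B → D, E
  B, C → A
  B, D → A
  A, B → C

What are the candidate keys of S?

{A, B}, {B, C}, {B, D}

{B} never appears on the right of any FD, so every key must include it.
{A, B}⁺ = {A, B, C, D, E}, which is every attribute, so {A, B} is a candidate key.
{B, C}⁺ = {A, B, C, D, E}, which is every attribute, so {B, C} is a candidate key.
{B, D}⁺ = {A, B, C, D, E}, which is every attribute, so {B, D} is a candidate key.
No proper subset of any of these is a key, and no other minimal superkey exists.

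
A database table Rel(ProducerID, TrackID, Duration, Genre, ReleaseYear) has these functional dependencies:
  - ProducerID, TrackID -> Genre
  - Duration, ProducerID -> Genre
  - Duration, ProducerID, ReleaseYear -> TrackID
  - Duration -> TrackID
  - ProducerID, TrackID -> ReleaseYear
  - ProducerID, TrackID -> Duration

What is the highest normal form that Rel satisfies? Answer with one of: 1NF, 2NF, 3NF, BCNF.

Candidate keys: {Duration, ProducerID}, {ProducerID, TrackID}. Prime attributes: {Duration, ProducerID, TrackID}.
Duration -> TrackID: {Duration}⁺ = {Duration, TrackID}, which is not all of the attributes, so the left side is not a superkey — BCNF is violated.
Since {TrackID} ⊆ prime attributes and every other non-superkey FD also has a prime right side, the schema is in 3NF.

3NF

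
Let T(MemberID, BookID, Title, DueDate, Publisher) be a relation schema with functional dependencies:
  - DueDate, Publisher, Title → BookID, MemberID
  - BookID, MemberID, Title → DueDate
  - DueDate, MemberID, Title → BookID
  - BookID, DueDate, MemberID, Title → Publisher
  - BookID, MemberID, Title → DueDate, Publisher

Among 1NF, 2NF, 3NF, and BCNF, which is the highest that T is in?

Candidate keys: {BookID, MemberID, Title}, {DueDate, MemberID, Title}, {DueDate, Publisher, Title}. Prime attributes: {BookID, DueDate, MemberID, Publisher, Title}.
Every FD has a superkey on the left, so the relation is in BCNF.

BCNF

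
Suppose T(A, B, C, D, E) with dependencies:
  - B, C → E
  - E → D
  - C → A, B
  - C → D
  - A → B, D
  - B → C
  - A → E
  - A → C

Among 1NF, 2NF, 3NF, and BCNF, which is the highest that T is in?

2NF

Candidate keys: {A}, {B}, {C}. Prime attributes: {A, B, C}.
For E → D we have {E}⁺ = {D, E}; {E} is not a superkey, so BCNF fails.
Because {D} is non-prime and the left side of E → D is not a superkey, the relation is not in 3NF.
With only single-attribute keys there can be no partial dependency, so 2NF holds.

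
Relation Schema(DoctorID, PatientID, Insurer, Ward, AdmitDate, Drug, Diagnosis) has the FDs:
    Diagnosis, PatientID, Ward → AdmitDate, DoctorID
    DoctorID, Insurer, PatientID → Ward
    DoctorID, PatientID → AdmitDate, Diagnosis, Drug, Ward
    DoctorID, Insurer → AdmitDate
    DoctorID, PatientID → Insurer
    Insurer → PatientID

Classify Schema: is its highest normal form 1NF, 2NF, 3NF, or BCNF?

Candidate keys: {Diagnosis, Insurer, Ward}, {Diagnosis, PatientID, Ward}, {DoctorID, Insurer}, {DoctorID, PatientID}. Prime attributes: {Diagnosis, DoctorID, Insurer, PatientID, Ward}.
Insurer → PatientID breaks BCNF: {Insurer}⁺ = {Insurer, PatientID}, so {Insurer} is not a superkey.
Its right-hand attributes {PatientID} are all prime, as are those of every other non-superkey FD — the relation is in 3NF.

3NF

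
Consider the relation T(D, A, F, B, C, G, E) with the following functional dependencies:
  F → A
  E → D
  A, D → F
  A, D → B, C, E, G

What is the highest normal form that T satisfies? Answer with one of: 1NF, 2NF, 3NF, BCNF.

3NF

Candidate keys: {A, D}, {A, E}, {D, F}, {E, F}. Prime attributes: {A, D, E, F}.
F → A breaks BCNF: {F}⁺ = {A, F}, so {F} is not a superkey.
Its right-hand attributes {A} are all prime, as are those of every other non-superkey FD — the relation is in 3NF.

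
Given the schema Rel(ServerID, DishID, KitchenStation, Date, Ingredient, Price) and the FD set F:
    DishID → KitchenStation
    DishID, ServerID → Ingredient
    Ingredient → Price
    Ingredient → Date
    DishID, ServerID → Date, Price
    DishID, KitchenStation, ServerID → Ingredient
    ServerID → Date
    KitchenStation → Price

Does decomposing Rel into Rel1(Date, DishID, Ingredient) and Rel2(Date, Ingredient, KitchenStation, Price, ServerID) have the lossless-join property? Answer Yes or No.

No

The shared attributes are {Date, Ingredient} and {Date, Ingredient}⁺ = {Date, Ingredient, Price}.
Neither Rel1 nor Rel2 is contained in that closure, so the decomposition is lossy.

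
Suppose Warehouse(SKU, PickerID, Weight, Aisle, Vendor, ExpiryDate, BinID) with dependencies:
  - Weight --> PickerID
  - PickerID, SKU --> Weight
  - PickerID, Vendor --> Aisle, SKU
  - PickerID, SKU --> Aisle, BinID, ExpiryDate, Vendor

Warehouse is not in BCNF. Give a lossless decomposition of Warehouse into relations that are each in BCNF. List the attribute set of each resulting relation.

{Aisle, BinID, ExpiryDate, SKU, Vendor, Weight}; {PickerID, Weight}

Candidate keys of the original relation: {PickerID, SKU}, {PickerID, Vendor}, {SKU, Weight}, {Vendor, Weight}.
In {Aisle, BinID, ExpiryDate, PickerID, SKU, Vendor, Weight}, {Weight} is not a superkey ({Weight}⁺ restricted to this set is {PickerID, Weight}), so split on Weight --> PickerID into {PickerID, Weight} and {Aisle, BinID, ExpiryDate, SKU, Vendor, Weight}.
{PickerID, Weight} is in BCNF.
{Aisle, BinID, ExpiryDate, SKU, Vendor, Weight} is in BCNF.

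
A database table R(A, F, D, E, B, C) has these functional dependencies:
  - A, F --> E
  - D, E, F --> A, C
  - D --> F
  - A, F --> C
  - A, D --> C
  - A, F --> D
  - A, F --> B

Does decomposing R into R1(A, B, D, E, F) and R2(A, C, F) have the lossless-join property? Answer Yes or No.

Yes

The shared attributes are {A, F} and {A, F}⁺ = {A, B, C, D, E, F}.
R1 is contained in that closure, so R1 ∩ R2 --> R1 holds and the join is lossless.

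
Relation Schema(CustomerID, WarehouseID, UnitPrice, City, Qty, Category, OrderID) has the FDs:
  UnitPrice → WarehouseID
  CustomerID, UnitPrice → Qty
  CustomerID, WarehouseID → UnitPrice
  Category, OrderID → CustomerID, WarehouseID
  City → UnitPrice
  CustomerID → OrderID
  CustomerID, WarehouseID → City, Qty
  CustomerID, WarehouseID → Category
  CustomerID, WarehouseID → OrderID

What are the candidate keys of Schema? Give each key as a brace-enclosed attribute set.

{Category, CustomerID}, {Category, OrderID}, {City, CustomerID}, {CustomerID, UnitPrice}, {CustomerID, WarehouseID}

{Category, CustomerID}⁺ = {Category, City, CustomerID, OrderID, Qty, UnitPrice, WarehouseID}, which is every attribute, so {Category, CustomerID} is a candidate key.
{Category, OrderID}⁺ = {Category, City, CustomerID, OrderID, Qty, UnitPrice, WarehouseID}, which is every attribute, so {Category, OrderID} is a candidate key.
{City, CustomerID}⁺ = {Category, City, CustomerID, OrderID, Qty, UnitPrice, WarehouseID}, which is every attribute, so {City, CustomerID} is a candidate key.
{CustomerID, UnitPrice}⁺ = {Category, City, CustomerID, OrderID, Qty, UnitPrice, WarehouseID}, which is every attribute, so {CustomerID, UnitPrice} is a candidate key.
{CustomerID, WarehouseID}⁺ = {Category, City, CustomerID, OrderID, Qty, UnitPrice, WarehouseID}, which is every attribute, so {CustomerID, WarehouseID} is a candidate key.
Any other superkey properly contains one of these, so there are no further candidate keys.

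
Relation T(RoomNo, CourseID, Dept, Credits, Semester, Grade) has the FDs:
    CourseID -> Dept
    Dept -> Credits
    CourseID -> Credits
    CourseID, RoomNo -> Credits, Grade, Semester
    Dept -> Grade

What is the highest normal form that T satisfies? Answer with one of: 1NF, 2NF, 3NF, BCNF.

1NF

Candidate key: {CourseID, RoomNo}. Prime attributes: {CourseID, RoomNo}.
For CourseID -> Dept we have {CourseID}⁺ = {CourseID, Credits, Dept, Grade}; {CourseID} is not a superkey, so BCNF fails.
Because {Dept} is non-prime and the left side of CourseID -> Dept is not a superkey, the relation is not in 3NF.
The proper key subset {CourseID} of {CourseID, RoomNo} determines non-prime {Credits, Dept, Grade}, so the relation is not even in 2NF.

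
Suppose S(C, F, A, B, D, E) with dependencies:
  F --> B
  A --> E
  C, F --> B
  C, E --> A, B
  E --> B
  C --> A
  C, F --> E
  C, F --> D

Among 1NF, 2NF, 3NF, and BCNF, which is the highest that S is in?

1NF

Candidate key: {C, F}. Prime attributes: {C, F}.
F --> B breaks BCNF: {F}⁺ = {B, F}, so {F} is not a superkey.
Because {B} is non-prime and the left side of F --> B is not a superkey, the relation is not in 3NF.
Since {C} ⊂ {C, F} and {C}⁺ ⊇ {A, B, E} with {A, B, E} non-prime, there is a partial dependency; 2NF fails.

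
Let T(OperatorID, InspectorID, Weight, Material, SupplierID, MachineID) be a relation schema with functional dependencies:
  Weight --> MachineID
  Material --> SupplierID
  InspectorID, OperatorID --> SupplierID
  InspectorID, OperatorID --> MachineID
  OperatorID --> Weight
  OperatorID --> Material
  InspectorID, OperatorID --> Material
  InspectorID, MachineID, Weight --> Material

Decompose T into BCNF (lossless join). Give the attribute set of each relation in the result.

{InspectorID, OperatorID}; {MachineID, Weight}; {Material, OperatorID, Weight}; {Material, SupplierID}

Candidate key of the original relation: {InspectorID, OperatorID}.
{InspectorID, MachineID, Material, OperatorID, SupplierID, Weight}: {Weight} determines {MachineID, Weight} here but is not a superkey — split on Weight --> MachineID, giving {MachineID, Weight} and {InspectorID, Material, OperatorID, SupplierID, Weight}.
{MachineID, Weight}: every determinant is a superkey — BCNF.
{InspectorID, Material, OperatorID, SupplierID, Weight}: {Material} determines {Material, SupplierID} here but is not a superkey — split on Material --> SupplierID, giving {Material, SupplierID} and {InspectorID, Material, OperatorID, Weight}.
{Material, SupplierID}: every determinant is a superkey — BCNF.
{InspectorID, Material, OperatorID, Weight}: {OperatorID} determines {Material, OperatorID, Weight} here but is not a superkey — split on OperatorID --> Material, Weight, giving {Material, OperatorID, Weight} and {InspectorID, OperatorID}.
{Material, OperatorID, Weight}: every determinant is a superkey — BCNF.
{InspectorID, OperatorID}: every determinant is a superkey — BCNF.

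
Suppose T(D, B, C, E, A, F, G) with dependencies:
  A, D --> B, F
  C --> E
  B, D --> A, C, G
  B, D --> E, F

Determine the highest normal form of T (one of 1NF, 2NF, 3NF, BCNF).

2NF

Candidate keys: {A, D}, {B, D}. Prime attributes: {A, B, D}.
C --> E: {C}⁺ = {C, E}, which is not all of the attributes, so the left side is not a superkey — BCNF is violated.
C --> E has non-prime {E} on the right and a non-superkey on the left, so 3NF fails.
Checking every proper subset of each key, none determines a non-prime attribute — 2NF is satisfied.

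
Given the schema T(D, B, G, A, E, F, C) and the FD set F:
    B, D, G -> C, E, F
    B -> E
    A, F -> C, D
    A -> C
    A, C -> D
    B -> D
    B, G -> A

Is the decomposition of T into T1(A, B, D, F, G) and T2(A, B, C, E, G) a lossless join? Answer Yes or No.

Yes

Common attributes: {A, B, G}; their closure is {A, B, C, D, E, F, G}.
This includes all of T1, so the common attributes are a superkey of T1 — the join is lossless.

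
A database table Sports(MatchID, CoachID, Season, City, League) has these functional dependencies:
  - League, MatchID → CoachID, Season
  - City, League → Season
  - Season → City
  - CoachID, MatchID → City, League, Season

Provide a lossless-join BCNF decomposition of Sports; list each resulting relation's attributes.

Candidate keys of the original relation: {CoachID, MatchID}, {League, MatchID}.
In {City, CoachID, League, MatchID, Season}, {City, League} is not a superkey ({City, League}⁺ restricted to this set is {City, League, Season}), so split on City, League → Season into {City, League, Season} and {City, CoachID, League, MatchID}.
In {City, League, Season}, {Season} is not a superkey ({Season}⁺ restricted to this set is {City, Season}), so split on Season → City into {City, Season} and {League, Season}.
{City, Season} has no BCNF violation.
{League, Season} has no BCNF violation.
{City, CoachID, League, MatchID} has no BCNF violation.

{City, CoachID, League, MatchID}; {City, Season}; {League, Season}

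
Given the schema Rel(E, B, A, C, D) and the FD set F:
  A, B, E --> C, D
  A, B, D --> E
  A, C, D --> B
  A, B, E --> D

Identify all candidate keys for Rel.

{A} never appears on the right of any FD, so every key must include it.
{A, B, D}⁺ = {A, B, C, D, E}, which is every attribute, so {A, B, D} is a candidate key.
{A, B, E}⁺ = {A, B, C, D, E}, which is every attribute, so {A, B, E} is a candidate key.
{A, C, D}⁺ = {A, B, C, D, E}, which is every attribute, so {A, C, D} is a candidate key.
These are minimal and exhaustive — every other superkey contains one of them.

{A, B, D}, {A, B, E}, {A, C, D}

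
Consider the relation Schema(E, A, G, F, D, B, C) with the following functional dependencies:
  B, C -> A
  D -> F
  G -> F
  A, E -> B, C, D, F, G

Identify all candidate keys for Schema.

{A, E}, {B, C, E}

{E} never appears on the right of any FD, so every key must include it.
{A, E}⁺ = {A, B, C, D, E, F, G}, which is every attribute, so {A, E} is a candidate key.
{B, C, E}⁺ = {A, B, C, D, E, F, G}, which is every attribute, so {B, C, E} is a candidate key.
No proper subset of any of these is a key, and no other minimal superkey exists.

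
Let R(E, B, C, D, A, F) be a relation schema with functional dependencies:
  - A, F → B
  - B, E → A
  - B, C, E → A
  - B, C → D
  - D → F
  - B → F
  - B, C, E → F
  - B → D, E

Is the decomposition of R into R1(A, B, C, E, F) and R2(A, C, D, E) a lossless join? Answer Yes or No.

No

Common attributes: {A, C, E}; their closure is {A, C, E}.
R1 ⊄ {A, C, E} and R2 ⊄ {A, C, E}, so the split is lossy.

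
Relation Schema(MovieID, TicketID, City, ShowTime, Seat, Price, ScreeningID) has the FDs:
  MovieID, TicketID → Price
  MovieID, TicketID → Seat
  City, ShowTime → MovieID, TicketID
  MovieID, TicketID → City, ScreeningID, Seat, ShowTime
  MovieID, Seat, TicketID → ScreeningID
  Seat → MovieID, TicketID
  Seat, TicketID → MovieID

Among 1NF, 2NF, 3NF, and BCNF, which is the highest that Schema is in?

BCNF

Candidate keys: {City, ShowTime}, {MovieID, TicketID}, {Seat}. Prime attributes: {City, MovieID, Seat, ShowTime, TicketID}.
Each dependency's left side is a superkey — BCNF holds.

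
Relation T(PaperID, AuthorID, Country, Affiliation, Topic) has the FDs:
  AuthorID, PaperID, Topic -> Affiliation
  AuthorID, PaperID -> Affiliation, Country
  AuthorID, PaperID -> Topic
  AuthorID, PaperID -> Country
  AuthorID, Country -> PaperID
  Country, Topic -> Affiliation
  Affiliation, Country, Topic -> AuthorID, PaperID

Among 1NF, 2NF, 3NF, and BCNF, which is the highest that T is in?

Candidate keys: {AuthorID, Country}, {AuthorID, PaperID}, {Country, Topic}. Prime attributes: {AuthorID, Country, PaperID, Topic}.
Each dependency's left side is a superkey — BCNF holds.

BCNF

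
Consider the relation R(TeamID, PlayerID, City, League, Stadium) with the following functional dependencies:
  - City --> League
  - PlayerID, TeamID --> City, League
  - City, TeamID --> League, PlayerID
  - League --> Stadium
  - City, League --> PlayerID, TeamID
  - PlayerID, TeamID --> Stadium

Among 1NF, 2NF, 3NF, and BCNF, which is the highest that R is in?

2NF

Candidate keys: {City}, {PlayerID, TeamID}. Prime attributes: {City, PlayerID, TeamID}.
For League --> Stadium we have {League}⁺ = {League, Stadium}; {League} is not a superkey, so BCNF fails.
League --> Stadium determines the non-prime attribute {Stadium} from a non-superkey — 3NF is violated.
No proper subset of a key has a non-prime attribute in its closure, so there is no partial dependency; 2NF holds.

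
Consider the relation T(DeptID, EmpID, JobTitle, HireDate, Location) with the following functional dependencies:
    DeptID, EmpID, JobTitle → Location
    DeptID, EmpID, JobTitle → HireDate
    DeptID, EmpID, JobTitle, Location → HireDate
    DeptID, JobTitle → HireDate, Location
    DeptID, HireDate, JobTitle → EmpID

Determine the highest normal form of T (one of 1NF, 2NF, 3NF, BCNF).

Candidate key: {DeptID, JobTitle}. Prime attributes: {DeptID, JobTitle}.
Each dependency's left side is a superkey — BCNF holds.

BCNF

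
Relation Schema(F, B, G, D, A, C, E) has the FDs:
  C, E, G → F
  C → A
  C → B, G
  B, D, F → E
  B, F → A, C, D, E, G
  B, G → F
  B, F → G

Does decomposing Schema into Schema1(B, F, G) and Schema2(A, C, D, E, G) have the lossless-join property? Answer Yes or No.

Common attributes: {G}; their closure is {G}.
Neither Schema1 nor Schema2 is contained in that closure, so the decomposition is lossy.

No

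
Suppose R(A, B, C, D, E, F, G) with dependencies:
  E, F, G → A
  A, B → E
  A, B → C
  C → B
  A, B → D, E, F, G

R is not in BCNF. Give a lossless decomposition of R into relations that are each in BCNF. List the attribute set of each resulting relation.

Candidate keys of the original relation: {A, B}, {A, C}, {B, E, F, G}, {C, E, F, G}.
Within {A, B, C, D, E, F, G}: {E, F, G}⁺ ∩ {A, B, C, D, E, F, G} = {A, E, F, G}, not the whole set, so E, F, G → A violates BCNF; decompose into {A, E, F, G} and {B, C, D, E, F, G}.
{A, E, F, G} is in BCNF.
Within {B, C, D, E, F, G}: {C}⁺ ∩ {B, C, D, E, F, G} = {B, C}, not the whole set, so C → B violates BCNF; decompose into {B, C} and {C, D, E, F, G}.
{B, C} is in BCNF.
{C, D, E, F, G} is in BCNF.

{A, E, F, G}; {B, C}; {C, D, E, F, G}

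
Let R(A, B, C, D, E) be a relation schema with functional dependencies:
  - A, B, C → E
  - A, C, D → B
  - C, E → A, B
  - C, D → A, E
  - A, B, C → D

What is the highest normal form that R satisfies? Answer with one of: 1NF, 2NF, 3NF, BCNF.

Candidate keys: {A, B, C}, {C, D}, {C, E}. Prime attributes: {A, B, C, D, E}.
Every FD has a superkey on the left, so the relation is in BCNF.

BCNF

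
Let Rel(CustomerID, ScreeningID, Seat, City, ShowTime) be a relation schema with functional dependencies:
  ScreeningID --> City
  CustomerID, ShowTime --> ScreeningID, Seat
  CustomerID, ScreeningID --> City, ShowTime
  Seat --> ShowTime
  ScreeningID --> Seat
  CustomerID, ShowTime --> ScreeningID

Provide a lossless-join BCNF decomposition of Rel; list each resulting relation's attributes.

Candidate keys of the original relation: {CustomerID, ScreeningID}, {CustomerID, Seat}, {CustomerID, ShowTime}.
Within {City, CustomerID, ScreeningID, Seat, ShowTime}: {ScreeningID}⁺ ∩ {City, CustomerID, ScreeningID, Seat, ShowTime} = {City, ScreeningID, Seat, ShowTime}, not the whole set, so ScreeningID --> City, Seat, ShowTime violates BCNF; decompose into {City, ScreeningID, Seat, ShowTime} and {CustomerID, ScreeningID}.
Within {City, ScreeningID, Seat, ShowTime}: {Seat}⁺ ∩ {City, ScreeningID, Seat, ShowTime} = {Seat, ShowTime}, not the whole set, so Seat --> ShowTime violates BCNF; decompose into {Seat, ShowTime} and {City, ScreeningID, Seat}.
{Seat, ShowTime} is in BCNF.
{City, ScreeningID, Seat} is in BCNF.
{CustomerID, ScreeningID} is in BCNF.

{City, ScreeningID, Seat}; {CustomerID, ScreeningID}; {Seat, ShowTime}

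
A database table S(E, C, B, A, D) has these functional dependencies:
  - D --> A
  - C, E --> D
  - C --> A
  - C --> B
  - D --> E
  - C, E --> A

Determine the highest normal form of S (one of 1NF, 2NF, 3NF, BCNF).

1NF

Candidate keys: {C, D}, {C, E}. Prime attributes: {C, D, E}.
For D --> A we have {D}⁺ = {A, D, E}; {D} is not a superkey, so BCNF fails.
D --> A has non-prime {A} on the right and a non-superkey on the left, so 3NF fails.
The proper key subset {C} of {C, D} determines non-prime {A, B}, so the relation is not even in 2NF.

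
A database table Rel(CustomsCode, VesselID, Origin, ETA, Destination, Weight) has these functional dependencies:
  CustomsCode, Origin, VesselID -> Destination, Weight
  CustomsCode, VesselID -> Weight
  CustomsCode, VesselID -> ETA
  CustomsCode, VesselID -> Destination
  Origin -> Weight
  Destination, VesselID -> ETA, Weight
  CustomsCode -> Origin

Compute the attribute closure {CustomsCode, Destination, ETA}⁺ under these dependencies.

{CustomsCode, Destination, ETA, Origin, Weight}

Start with {CustomsCode, Destination, ETA}.
CustomsCode -> Origin applies; add {Origin} → now {CustomsCode, Destination, ETA, Origin}.
Origin -> Weight applies; add {Weight} → now {CustomsCode, Destination, ETA, Origin, Weight}.
No further FD applies.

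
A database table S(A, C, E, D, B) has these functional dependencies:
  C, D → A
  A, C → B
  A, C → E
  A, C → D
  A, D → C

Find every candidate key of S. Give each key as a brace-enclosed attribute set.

{A, C}, {A, D}, {C, D}

{A, C}⁺ = {A, B, C, D, E}, which is every attribute, so {A, C} is a candidate key.
{A, D}⁺ = {A, B, C, D, E}, which is every attribute, so {A, D} is a candidate key.
{C, D}⁺ = {A, B, C, D, E}, which is every attribute, so {C, D} is a candidate key.
Any other superkey properly contains one of these, so there are no further candidate keys.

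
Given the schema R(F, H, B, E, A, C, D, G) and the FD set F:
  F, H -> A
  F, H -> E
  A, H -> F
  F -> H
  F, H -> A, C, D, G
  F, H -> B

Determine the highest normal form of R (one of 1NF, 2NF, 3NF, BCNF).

Candidate keys: {A, H}, {F}. Prime attributes: {A, F, H}.
The left-hand side of every FD is a superkey, so BCNF is satisfied.

BCNF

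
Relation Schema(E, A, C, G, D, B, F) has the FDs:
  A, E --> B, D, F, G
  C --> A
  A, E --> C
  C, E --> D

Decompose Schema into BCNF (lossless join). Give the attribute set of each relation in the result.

Candidate keys of the original relation: {A, E}, {C, E}.
Within {A, B, C, D, E, F, G}: {C}⁺ ∩ {A, B, C, D, E, F, G} = {A, C}, not the whole set, so C --> A violates BCNF; decompose into {A, C} and {B, C, D, E, F, G}.
{A, C} is in BCNF.
{B, C, D, E, F, G} is in BCNF.

{A, C}; {B, C, D, E, F, G}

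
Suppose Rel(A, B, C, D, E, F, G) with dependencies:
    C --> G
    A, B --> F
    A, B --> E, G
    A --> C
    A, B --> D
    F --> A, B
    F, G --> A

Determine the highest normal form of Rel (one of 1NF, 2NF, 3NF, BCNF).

Candidate keys: {A, B}, {F}. Prime attributes: {A, B, F}.
For C --> G we have {C}⁺ = {C, G}; {C} is not a superkey, so BCNF fails.
Because {G} is non-prime and the left side of C --> G is not a superkey, the relation is not in 3NF.
The proper key subset {A} of {A, B} determines non-prime {C, G}, so the relation is not even in 2NF.

1NF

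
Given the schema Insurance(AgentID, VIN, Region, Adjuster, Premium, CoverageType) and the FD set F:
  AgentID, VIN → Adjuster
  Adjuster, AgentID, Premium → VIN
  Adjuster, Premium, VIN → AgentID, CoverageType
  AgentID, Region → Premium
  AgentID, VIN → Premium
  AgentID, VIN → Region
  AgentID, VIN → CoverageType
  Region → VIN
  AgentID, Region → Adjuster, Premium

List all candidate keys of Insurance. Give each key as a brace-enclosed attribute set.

{Adjuster, AgentID, Premium}, {Adjuster, Premium, Region}, {Adjuster, Premium, VIN}, {AgentID, Region}, {AgentID, VIN}

Closure of {AgentID, Region} is {Adjuster, AgentID, CoverageType, Premium, Region, VIN}, the whole schema; {AgentID, Region} is a candidate key.
Closure of {AgentID, VIN} is {Adjuster, AgentID, CoverageType, Premium, Region, VIN}, the whole schema; {AgentID, VIN} is a candidate key.
Closure of {Adjuster, AgentID, Premium} is {Adjuster, AgentID, CoverageType, Premium, Region, VIN}, the whole schema; {Adjuster, AgentID, Premium} is a candidate key.
Closure of {Adjuster, Premium, Region} is {Adjuster, AgentID, CoverageType, Premium, Region, VIN}, the whole schema; {Adjuster, Premium, Region} is a candidate key.
Closure of {Adjuster, Premium, VIN} is {Adjuster, AgentID, CoverageType, Premium, Region, VIN}, the whole schema; {Adjuster, Premium, VIN} is a candidate key.
No proper subset of any of these is a key, and no other minimal superkey exists.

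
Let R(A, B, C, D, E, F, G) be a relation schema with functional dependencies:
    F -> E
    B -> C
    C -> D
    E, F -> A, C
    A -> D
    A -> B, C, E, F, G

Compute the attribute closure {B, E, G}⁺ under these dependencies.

{B, C, D, E, G}

Start with {B, E, G}.
B -> C applies; add {C} → now {B, C, E, G}.
C -> D applies; add {D} → now {B, C, D, E, G}.
No further FD applies.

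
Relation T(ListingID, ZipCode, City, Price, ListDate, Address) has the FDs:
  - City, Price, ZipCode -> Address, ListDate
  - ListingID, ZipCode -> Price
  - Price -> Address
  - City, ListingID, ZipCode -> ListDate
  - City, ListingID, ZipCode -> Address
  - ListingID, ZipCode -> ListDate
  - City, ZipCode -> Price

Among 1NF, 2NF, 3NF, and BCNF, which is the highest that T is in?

Candidate key: {City, ListingID, ZipCode}. Prime attributes: {City, ListingID, ZipCode}.
City, Price, ZipCode -> Address, ListDate breaks BCNF: {City, Price, ZipCode}⁺ = {Address, City, ListDate, Price, ZipCode}, so {City, Price, ZipCode} is not a superkey.
City, Price, ZipCode -> Address, ListDate has non-prime {Address, ListDate} on the right and a non-superkey on the left, so 3NF fails.
{City, ZipCode} is a proper subset of the key {City, ListingID, ZipCode}, and {City, ZipCode}⁺ contains the non-prime attributes {Address, ListDate, Price} — a partial dependency, so 2NF is violated.

1NF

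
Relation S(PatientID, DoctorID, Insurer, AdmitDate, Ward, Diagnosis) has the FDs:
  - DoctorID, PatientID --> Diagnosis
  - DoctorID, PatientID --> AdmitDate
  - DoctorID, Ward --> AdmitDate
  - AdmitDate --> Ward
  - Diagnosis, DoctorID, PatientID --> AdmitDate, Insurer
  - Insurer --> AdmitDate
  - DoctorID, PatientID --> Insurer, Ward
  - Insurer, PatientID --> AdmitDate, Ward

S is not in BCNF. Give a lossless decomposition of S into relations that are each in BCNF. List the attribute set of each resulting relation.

Candidate key of the original relation: {DoctorID, PatientID}.
{AdmitDate, Diagnosis, DoctorID, Insurer, PatientID, Ward}: {DoctorID, Ward} determines {AdmitDate, DoctorID, Ward} here but is not a superkey — split on DoctorID, Ward --> AdmitDate, giving {AdmitDate, DoctorID, Ward} and {Diagnosis, DoctorID, Insurer, PatientID, Ward}.
{AdmitDate, DoctorID, Ward}: {AdmitDate} determines {AdmitDate, Ward} here but is not a superkey — split on AdmitDate --> Ward, giving {AdmitDate, Ward} and {AdmitDate, DoctorID}.
{AdmitDate, Ward}: every determinant is a superkey — BCNF.
{AdmitDate, DoctorID}: every determinant is a superkey — BCNF.
{Diagnosis, DoctorID, Insurer, PatientID, Ward}: {Insurer} determines {Insurer, Ward} here but is not a superkey — split on Insurer --> Ward, giving {Insurer, Ward} and {Diagnosis, DoctorID, Insurer, PatientID}.
{Insurer, Ward}: every determinant is a superkey — BCNF.
{Diagnosis, DoctorID, Insurer, PatientID}: every determinant is a superkey — BCNF.

{AdmitDate, DoctorID}; {AdmitDate, Ward}; {Diagnosis, DoctorID, Insurer, PatientID}; {Insurer, Ward}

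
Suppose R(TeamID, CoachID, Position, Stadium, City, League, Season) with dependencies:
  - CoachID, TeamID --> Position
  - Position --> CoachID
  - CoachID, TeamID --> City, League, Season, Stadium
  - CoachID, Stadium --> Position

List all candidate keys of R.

No FD produces {TeamID}, so it must be in every candidate key.
{CoachID, TeamID} is a candidate key since {CoachID, TeamID}⁺ = {City, CoachID, League, Position, Season, Stadium, TeamID} covers every attribute.
{Position, TeamID} is a candidate key since {Position, TeamID}⁺ = {City, CoachID, League, Position, Season, Stadium, TeamID} covers every attribute.
Any other superkey properly contains one of these, so there are no further candidate keys.

{CoachID, TeamID}, {Position, TeamID}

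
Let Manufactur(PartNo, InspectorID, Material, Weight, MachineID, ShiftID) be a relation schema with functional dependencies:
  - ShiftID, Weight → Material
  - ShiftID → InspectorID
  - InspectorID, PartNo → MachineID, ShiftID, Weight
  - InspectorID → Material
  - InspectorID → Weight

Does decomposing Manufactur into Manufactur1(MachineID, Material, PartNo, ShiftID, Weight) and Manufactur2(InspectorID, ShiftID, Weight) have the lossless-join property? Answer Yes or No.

Common attributes: {ShiftID, Weight}; their closure is {InspectorID, Material, ShiftID, Weight}.
Manufactur2 is contained in that closure, so Manufactur1 ∩ Manufactur2 → Manufactur2 holds and the join is lossless.

Yes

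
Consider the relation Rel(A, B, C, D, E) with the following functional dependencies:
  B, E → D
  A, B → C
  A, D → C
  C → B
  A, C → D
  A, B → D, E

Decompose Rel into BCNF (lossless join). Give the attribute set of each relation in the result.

Candidate keys of the original relation: {A, B}, {A, C}, {A, D}.
{A, B, C, D, E}: {B, E} determines {B, D, E} here but is not a superkey — split on B, E → D, giving {B, D, E} and {A, B, C, E}.
{B, D, E}: every determinant is a superkey — BCNF.
{A, B, C, E}: {C} determines {B, C} here but is not a superkey — split on C → B, giving {B, C} and {A, C, E}.
{B, C}: every determinant is a superkey — BCNF.
{A, C, E}: every determinant is a superkey — BCNF.

{A, C, E}; {B, C}; {B, D, E}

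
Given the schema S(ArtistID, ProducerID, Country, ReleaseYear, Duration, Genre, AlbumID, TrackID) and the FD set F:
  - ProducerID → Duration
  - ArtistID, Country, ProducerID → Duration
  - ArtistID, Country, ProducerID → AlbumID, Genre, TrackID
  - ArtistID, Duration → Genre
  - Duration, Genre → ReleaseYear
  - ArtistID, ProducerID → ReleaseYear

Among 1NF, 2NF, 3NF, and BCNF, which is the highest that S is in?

1NF

Candidate key: {ArtistID, Country, ProducerID}. Prime attributes: {ArtistID, Country, ProducerID}.
ProducerID → Duration breaks BCNF: {ProducerID}⁺ = {Duration, ProducerID}, so {ProducerID} is not a superkey.
ProducerID → Duration determines the non-prime attribute {Duration} from a non-superkey — 3NF is violated.
Since {ProducerID} ⊂ {ArtistID, Country, ProducerID} and {ProducerID}⁺ ⊇ {Duration} with {Duration} non-prime, there is a partial dependency; 2NF fails.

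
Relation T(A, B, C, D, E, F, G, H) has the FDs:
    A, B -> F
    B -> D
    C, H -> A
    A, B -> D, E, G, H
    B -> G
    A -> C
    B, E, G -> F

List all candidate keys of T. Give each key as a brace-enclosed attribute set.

Attributes never on any right-hand side: {B} — every candidate key must contain it.
{A, B}⁺ = {A, B, C, D, E, F, G, H}, which is every attribute, so {A, B} is a candidate key.
{B, C, H}⁺ = {A, B, C, D, E, F, G, H}, which is every attribute, so {B, C, H} is a candidate key.
Any other superkey properly contains one of these, so there are no further candidate keys.

{A, B}, {B, C, H}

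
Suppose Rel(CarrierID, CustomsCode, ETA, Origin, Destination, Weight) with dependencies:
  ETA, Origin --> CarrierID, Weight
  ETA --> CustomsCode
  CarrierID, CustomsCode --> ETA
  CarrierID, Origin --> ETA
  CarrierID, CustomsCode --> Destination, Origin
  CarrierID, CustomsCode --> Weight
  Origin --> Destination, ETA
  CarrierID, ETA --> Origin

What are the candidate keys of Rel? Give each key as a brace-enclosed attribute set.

{Origin}⁺ = {CarrierID, CustomsCode, Destination, ETA, Origin, Weight} — all of the relation — so {Origin} is a candidate key.
{CarrierID, CustomsCode}⁺ = {CarrierID, CustomsCode, Destination, ETA, Origin, Weight} — all of the relation — so {CarrierID, CustomsCode} is a candidate key.
{CarrierID, ETA}⁺ = {CarrierID, CustomsCode, Destination, ETA, Origin, Weight} — all of the relation — so {CarrierID, ETA} is a candidate key.
Any other superkey properly contains one of these, so there are no further candidate keys.

{CarrierID, CustomsCode}, {CarrierID, ETA}, {Origin}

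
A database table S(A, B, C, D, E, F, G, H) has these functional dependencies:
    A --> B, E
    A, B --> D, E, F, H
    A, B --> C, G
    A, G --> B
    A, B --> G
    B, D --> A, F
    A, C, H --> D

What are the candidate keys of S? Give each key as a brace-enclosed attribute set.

{A}, {B, D}

{A} is a candidate key since {A}⁺ = {A, B, C, D, E, F, G, H} covers every attribute.
{B, D} is a candidate key since {B, D}⁺ = {A, B, C, D, E, F, G, H} covers every attribute.
Any other superkey properly contains one of these, so there are no further candidate keys.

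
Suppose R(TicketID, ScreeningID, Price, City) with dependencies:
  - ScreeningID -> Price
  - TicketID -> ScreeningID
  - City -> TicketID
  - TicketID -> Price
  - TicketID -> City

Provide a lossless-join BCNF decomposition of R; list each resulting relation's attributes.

{City, ScreeningID, TicketID}; {Price, ScreeningID}

Candidate keys of the original relation: {City}, {TicketID}.
In {City, Price, ScreeningID, TicketID}, {ScreeningID} is not a superkey ({ScreeningID}⁺ restricted to this set is {Price, ScreeningID}), so split on ScreeningID -> Price into {Price, ScreeningID} and {City, ScreeningID, TicketID}.
{Price, ScreeningID} has no BCNF violation.
{City, ScreeningID, TicketID} has no BCNF violation.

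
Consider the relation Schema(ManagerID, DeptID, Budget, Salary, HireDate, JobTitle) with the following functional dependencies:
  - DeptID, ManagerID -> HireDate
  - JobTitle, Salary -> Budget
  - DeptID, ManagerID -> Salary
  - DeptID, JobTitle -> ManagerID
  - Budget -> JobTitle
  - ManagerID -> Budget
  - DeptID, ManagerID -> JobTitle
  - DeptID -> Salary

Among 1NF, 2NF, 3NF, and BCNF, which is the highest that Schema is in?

Candidate keys: {Budget, DeptID}, {DeptID, JobTitle}, {DeptID, ManagerID}. Prime attributes: {Budget, DeptID, JobTitle, ManagerID}.
JobTitle, Salary -> Budget: {JobTitle, Salary}⁺ = {Budget, JobTitle, Salary}, which is not all of the attributes, so the left side is not a superkey — BCNF is violated.
DeptID -> Salary has non-prime {Salary} on the right and a non-superkey on the left, so 3NF fails.
Since {DeptID} ⊂ {Budget, DeptID} and {DeptID}⁺ ⊇ {Salary} with {Salary} non-prime, there is a partial dependency; 2NF fails.

1NF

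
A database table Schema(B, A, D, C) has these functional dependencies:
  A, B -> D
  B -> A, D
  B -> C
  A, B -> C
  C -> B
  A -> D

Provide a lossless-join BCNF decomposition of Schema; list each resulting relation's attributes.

Candidate keys of the original relation: {B}, {C}.
In {A, B, C, D}, {A} is not a superkey ({A}⁺ restricted to this set is {A, D}), so split on A -> D into {A, D} and {A, B, C}.
{A, D} is in BCNF.
{A, B, C} is in BCNF.

{A, B, C}; {A, D}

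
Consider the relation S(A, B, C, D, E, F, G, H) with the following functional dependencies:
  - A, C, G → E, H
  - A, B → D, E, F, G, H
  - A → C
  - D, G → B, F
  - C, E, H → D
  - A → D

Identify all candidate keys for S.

{A, B}, {A, G}

No FD produces {A}, so it must be in every candidate key.
{A, B} is a candidate key since {A, B}⁺ = {A, B, C, D, E, F, G, H} covers every attribute.
{A, G} is a candidate key since {A, G}⁺ = {A, B, C, D, E, F, G, H} covers every attribute.
No proper subset of any of these is a key, and no other minimal superkey exists.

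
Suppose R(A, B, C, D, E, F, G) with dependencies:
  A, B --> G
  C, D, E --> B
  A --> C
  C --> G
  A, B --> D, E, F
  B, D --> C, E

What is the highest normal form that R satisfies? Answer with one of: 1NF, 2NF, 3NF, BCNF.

Candidate keys: {A, B}, {A, D, E}. Prime attributes: {A, B, D, E}.
C, D, E --> B: {C, D, E}⁺ = {B, C, D, E, G}, which is not all of the attributes, so the left side is not a superkey — BCNF is violated.
Because {C} is non-prime and the left side of A --> C is not a superkey, the relation is not in 3NF.
The proper key subset {A} of {A, B} determines non-prime {C, G}, so the relation is not even in 2NF.

1NF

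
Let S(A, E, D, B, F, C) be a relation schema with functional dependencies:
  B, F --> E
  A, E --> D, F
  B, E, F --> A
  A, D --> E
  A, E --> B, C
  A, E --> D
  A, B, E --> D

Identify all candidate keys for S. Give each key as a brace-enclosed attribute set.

{A, D}⁺ = {A, B, C, D, E, F} — all of the relation — so {A, D} is a candidate key.
{A, E}⁺ = {A, B, C, D, E, F} — all of the relation — so {A, E} is a candidate key.
{B, F}⁺ = {A, B, C, D, E, F} — all of the relation — so {B, F} is a candidate key.
These are minimal and exhaustive — every other superkey contains one of them.

{A, D}, {A, E}, {B, F}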